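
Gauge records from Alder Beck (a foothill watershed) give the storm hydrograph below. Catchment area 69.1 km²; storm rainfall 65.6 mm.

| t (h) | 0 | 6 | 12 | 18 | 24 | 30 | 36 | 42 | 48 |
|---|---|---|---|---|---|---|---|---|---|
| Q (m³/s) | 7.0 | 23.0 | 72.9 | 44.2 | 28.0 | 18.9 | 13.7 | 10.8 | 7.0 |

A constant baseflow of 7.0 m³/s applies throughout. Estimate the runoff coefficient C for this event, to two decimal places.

ΣQ_DR = 162.5 m³/s; V = ΣQ_DR·Δt = 3.510 × 10^6 m³.
Runoff depth d = V / A = 50.80 mm.
C = d / P = 50.80 / 65.6 = 0.77.

C ≈ 0.77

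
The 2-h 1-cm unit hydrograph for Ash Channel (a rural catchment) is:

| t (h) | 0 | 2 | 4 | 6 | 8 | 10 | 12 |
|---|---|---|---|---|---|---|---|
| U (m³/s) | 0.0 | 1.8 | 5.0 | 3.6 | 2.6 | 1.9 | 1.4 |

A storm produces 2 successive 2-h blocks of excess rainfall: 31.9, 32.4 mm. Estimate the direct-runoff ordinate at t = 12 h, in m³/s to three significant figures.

By discrete convolution, Q_j = Σ (P_i / 10 mm) · U_{j−i}.
At t = 12 h (j=6): Q = (31.9/10)·1.4 + (32.4/10)·1.9 = 10.6 m³/s.

Q ≈ 10.6 m³/s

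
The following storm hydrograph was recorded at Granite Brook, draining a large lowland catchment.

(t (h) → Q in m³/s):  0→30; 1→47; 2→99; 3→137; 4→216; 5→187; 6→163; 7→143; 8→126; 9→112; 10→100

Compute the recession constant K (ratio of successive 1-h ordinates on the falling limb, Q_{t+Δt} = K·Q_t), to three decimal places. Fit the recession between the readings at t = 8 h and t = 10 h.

K ≈ 0.891

Using the recession-limb readings at t = 8 h and t = 10 h: Q falls from 126 to 100 m³/s over 2 intervals.
K = (Q₂/Q₁)^(1/2) = (100/126)^(1/2) = 0.891.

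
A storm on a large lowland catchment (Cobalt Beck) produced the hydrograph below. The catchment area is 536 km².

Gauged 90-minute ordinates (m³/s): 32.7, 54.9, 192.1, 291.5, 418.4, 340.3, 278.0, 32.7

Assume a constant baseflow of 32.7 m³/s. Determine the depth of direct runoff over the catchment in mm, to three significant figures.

d ≈ 13.9 mm

Direct runoff: 0.0, 22.2, 159.4, 258.8, 385.7, 307.6, 245.3, 0.0 m³/s; ΣQ_DR = 1379 m³/s.
V = ΣQ_DR · Δt = 1379 × 5400 s = 7.447 × 10^6 m³.
Over A = 536 km², depth = V / A = 13.9 mm.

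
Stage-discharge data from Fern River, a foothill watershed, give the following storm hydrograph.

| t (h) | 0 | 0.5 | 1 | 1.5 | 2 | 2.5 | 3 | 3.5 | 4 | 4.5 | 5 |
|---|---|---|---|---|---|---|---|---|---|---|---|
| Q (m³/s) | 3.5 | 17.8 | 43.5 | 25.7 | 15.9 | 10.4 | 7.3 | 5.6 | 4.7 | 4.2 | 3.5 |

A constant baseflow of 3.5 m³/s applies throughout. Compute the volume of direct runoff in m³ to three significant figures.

V ≈ 1.86 × 10^5 m³

Direct-runoff ordinates (Q − Q_b): 0.0, 14.3, 40.0, 22.2, 12.4, 6.9, 3.8, 2.1, 1.2, 0.7, 0.0 m³/s.
ΣQ_DR = 103.6 m³/s.
With Δt = 0.5 h = 1800 s, V = ΣQ_DR · Δt = 103.6 × 1800 = 1.86 × 10^5 m³.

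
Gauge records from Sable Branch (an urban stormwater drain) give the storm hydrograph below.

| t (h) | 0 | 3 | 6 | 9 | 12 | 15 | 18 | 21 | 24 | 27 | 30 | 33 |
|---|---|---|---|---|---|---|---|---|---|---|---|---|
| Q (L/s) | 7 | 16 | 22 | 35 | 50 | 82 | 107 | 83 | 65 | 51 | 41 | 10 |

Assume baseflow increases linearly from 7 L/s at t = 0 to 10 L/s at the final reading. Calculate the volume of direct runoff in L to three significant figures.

Direct-runoff ordinates (Q − Q_b): 0.00, 8.73, 14.45, 27.18, 41.91, 73.64, 98.36, 74.09, 55.82, 41.55, 31.27, 0.00 L/s.
ΣQ_DR = 467.0 L/s.
With Δt = 3 h = 10800 s, V = ΣQ_DR · Δt = 467.0 × 10800 = 5.04 × 10^6 L.

V ≈ 5.04 × 10^6 L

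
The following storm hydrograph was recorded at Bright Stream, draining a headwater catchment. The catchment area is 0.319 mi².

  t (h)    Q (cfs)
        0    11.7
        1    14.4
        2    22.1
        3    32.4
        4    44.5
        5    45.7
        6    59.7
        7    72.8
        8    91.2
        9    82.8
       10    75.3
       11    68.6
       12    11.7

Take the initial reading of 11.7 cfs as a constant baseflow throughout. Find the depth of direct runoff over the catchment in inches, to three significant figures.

d ≈ 2.34 in

Direct runoff: 0.0, 2.7, 10.4, 20.7, 32.8, 34.0, 48.0, 61.1, 79.5, 71.1, 63.6, 56.9, 0.0 cfs; ΣQ_DR = 480.8 cfs.
V = ΣQ_DR · Δt = 480.8 × 3600 s = 1.731 × 10^6 ft³.
Over A = 0.319 mi², depth = V / A = 2.34 in.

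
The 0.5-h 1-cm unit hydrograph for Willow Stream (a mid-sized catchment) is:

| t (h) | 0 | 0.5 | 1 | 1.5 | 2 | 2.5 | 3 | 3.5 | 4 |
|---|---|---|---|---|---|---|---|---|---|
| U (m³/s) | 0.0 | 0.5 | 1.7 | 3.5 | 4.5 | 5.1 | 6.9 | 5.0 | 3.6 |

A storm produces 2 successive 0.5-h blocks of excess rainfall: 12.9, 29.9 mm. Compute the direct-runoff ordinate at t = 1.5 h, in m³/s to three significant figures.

Q ≈ 9.60 m³/s

By discrete convolution, Q_j = Σ (P_i / 10 mm) · U_{j−i}.
At t = 1.5 h (j=3): Q = (12.9/10)·3.5 + (29.9/10)·1.7 = 9.60 m³/s.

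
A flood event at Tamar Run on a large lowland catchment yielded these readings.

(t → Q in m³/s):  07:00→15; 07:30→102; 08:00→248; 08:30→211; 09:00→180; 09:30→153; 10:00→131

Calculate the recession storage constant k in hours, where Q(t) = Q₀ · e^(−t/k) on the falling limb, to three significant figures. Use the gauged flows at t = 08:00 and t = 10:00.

k ≈ 3.13 h

On the falling limb, Q drops from 248 to 131 m³/s between t = 08:00 and t = 10:00 (Δt = 2 h).
k = −Δt / ln(Q₂/Q₁) = −2 / ln(131/248) = 3.13 h.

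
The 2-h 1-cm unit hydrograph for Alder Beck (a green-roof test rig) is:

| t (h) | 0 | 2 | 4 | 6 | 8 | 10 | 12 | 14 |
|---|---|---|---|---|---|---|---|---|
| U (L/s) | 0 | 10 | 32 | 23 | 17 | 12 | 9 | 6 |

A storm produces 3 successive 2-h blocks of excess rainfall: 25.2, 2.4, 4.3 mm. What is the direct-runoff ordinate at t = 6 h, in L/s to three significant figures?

By discrete convolution, Q_j = Σ (P_i / 10 mm) · U_{j−i}.
At t = 6 h (j=3): Q = (25.2/10)·23 + (2.4/10)·32 + (4.3/10)·10 = 69.9 L/s.

Q ≈ 69.9 L/s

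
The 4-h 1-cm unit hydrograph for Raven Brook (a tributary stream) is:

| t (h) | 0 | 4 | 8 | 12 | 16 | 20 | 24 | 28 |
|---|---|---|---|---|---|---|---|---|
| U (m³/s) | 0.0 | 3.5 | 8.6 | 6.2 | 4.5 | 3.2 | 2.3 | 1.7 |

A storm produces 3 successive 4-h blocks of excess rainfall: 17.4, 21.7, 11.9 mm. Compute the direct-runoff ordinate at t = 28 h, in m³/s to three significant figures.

By discrete convolution, Q_j = Σ (P_i / 10 mm) · U_{j−i}.
At t = 28 h (j=7): Q = (17.4/10)·1.7 + (21.7/10)·2.3 + (11.9/10)·3.2 = 11.8 m³/s.

Q ≈ 11.8 m³/s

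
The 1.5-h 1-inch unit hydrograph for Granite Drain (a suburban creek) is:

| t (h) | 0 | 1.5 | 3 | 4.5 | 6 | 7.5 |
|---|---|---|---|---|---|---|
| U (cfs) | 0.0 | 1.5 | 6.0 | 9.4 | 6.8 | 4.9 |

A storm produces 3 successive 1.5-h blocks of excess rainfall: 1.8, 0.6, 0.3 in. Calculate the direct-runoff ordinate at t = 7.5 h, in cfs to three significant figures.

By discrete convolution, Q_j = Σ (P_i / 1 in) · U_{j−i}.
At t = 7.5 h (j=5): Q = (1.8/1)·4.9 + (0.6/1)·6.8 + (0.3/1)·9.4 = 15.7 cfs.

Q ≈ 15.7 cfs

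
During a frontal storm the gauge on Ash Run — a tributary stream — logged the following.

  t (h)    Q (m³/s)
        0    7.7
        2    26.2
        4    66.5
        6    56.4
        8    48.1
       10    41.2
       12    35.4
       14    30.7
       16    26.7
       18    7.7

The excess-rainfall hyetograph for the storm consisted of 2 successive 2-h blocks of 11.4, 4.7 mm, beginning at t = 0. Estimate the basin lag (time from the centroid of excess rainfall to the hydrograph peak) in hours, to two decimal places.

t_L ≈ 2.42 h

Centroid of excess rainfall: t_c = Σ P_i·t̄_i / ΣP_i = 1.5839 h (block centres at 1, 3 h).
Hydrograph peak occurs at t = 4 h, so basin lag t_L = 4 − 1.5839 = 2.42 h.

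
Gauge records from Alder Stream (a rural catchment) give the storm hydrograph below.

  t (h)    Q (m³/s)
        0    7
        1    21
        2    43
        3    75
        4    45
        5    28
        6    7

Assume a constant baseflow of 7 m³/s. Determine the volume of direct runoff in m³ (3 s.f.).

Direct-runoff ordinates (Q − Q_b): 0.0, 14.0, 36.0, 68.0, 38.0, 21.0, 0.0 m³/s.
ΣQ_DR = 177.0 m³/s.
With Δt = 1 h = 3600 s, V = ΣQ_DR · Δt = 177.0 × 3600 = 6.37 × 10^5 m³.

V ≈ 6.37 × 10^5 m³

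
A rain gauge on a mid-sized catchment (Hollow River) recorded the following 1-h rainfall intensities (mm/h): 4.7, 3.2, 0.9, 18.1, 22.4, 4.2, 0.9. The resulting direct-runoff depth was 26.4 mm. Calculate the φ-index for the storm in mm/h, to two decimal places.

φ ≈ 7.05 mm/h

Only the 2 blocks with intensity above φ contribute runoff: 18.1, 22.4 mm/h.
Σ(I−φ)·Δt = d  ⇒  (18.1+22.4 − 2φ)·1 = 26.4
φ = (40.50 − 26.4/1) / 2 = 7.05 mm/h.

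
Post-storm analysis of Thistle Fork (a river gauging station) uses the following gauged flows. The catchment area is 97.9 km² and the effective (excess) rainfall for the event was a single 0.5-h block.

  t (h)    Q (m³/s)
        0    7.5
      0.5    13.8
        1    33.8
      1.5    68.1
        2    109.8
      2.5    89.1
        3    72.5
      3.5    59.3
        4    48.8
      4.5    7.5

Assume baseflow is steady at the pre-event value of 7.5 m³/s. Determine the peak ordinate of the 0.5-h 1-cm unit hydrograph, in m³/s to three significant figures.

Direct runoff: 0.0, 6.3, 26.3, 60.6, 102.3, 81.6, 65.0, 51.8, 41.3, 0.0 m³/s; ΣQ_DR = 435.2 m³/s, peak = 102.3 m³/s.
Runoff depth d = ΣQ_DR·Δt / A = 435.2 × 1800 / (97.9 km²) = 8.002 mm.
The 1-cm UH is the DRH scaled by (10 mm)/d, so U_p = 102.3 × 10/8.002 = 128 m³/s.

U_p ≈ 128 m³/s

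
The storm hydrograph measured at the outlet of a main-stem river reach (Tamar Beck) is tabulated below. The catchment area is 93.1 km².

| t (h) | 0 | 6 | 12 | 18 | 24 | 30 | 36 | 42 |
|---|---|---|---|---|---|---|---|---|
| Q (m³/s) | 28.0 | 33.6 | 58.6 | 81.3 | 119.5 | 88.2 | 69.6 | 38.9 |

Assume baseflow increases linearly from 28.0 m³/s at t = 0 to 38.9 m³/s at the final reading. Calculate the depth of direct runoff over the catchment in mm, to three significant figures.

Direct runoff: 0.00, 4.04, 27.49, 48.63, 85.27, 52.41, 32.26, 0.00 m³/s; ΣQ_DR = 250.1 m³/s.
V = ΣQ_DR · Δt = 250.1 × 21600 s = 5.402 × 10^6 m³.
Over A = 93.1 km², depth = V / A = 58.0 mm.

d ≈ 58.0 mm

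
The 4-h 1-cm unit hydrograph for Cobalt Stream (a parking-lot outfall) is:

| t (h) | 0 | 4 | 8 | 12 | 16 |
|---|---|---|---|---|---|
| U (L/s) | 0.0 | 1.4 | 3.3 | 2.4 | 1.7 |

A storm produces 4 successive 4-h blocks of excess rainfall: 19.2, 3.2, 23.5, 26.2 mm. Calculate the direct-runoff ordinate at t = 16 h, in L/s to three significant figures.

Q ≈ 15.5 L/s

By discrete convolution, Q_j = Σ (P_i / 10 mm) · U_{j−i}.
At t = 16 h (j=4): Q = (19.2/10)·1.7 + (3.2/10)·2.4 + (23.5/10)·3.3 + (26.2/10)·1.4 = 15.5 L/s.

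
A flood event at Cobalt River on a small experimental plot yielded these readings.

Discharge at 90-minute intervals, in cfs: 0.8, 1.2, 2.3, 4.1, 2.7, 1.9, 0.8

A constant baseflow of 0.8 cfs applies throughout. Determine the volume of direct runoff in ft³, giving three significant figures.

V ≈ 44300 ft³

Direct-runoff ordinates (Q − Q_b): 0.0, 0.4, 1.5, 3.3, 1.9, 1.1, 0.0 cfs.
ΣQ_DR = 8.200 cfs.
With Δt = 1.5 h = 5400 s, V = ΣQ_DR · Δt = 8.200 × 5400 = 44300 ft³.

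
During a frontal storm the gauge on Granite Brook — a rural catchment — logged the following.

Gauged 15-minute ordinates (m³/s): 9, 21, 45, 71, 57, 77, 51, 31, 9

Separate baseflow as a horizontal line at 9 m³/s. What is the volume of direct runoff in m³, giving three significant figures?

V ≈ 2.61 × 10^5 m³

Direct-runoff ordinates (Q − Q_b): 0.0, 12.0, 36.0, 62.0, 48.0, 68.0, 42.0, 22.0, 0.0 m³/s.
ΣQ_DR = 290.0 m³/s.
With Δt = 0.25 h = 900 s, V = ΣQ_DR · Δt = 290.0 × 900 = 2.61 × 10^5 m³.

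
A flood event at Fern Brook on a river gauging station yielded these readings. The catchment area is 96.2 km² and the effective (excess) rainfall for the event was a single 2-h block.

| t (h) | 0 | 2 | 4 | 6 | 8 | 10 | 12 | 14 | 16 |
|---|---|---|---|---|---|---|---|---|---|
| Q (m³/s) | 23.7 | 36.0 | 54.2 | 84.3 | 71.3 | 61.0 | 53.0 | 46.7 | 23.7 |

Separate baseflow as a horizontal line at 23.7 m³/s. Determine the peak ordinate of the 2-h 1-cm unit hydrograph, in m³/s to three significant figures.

Direct runoff: 0.0, 12.3, 30.5, 60.6, 47.6, 37.3, 29.3, 23.0, 0.0 m³/s; ΣQ_DR = 240.6 m³/s, peak = 60.6 m³/s.
Runoff depth d = ΣQ_DR·Δt / A = 240.6 × 7200 / (96.2 km²) = 18.01 mm.
The 1-cm UH is the DRH scaled by (10 mm)/d, so U_p = 60.6 × 10/18.01 = 33.7 m³/s.

U_p ≈ 33.7 m³/s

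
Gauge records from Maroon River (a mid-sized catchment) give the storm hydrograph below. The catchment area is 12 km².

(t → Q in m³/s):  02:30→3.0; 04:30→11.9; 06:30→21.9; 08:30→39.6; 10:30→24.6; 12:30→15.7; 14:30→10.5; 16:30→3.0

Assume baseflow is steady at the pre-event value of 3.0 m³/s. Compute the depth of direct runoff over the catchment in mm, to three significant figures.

d ≈ 63.7 mm

Direct runoff: 0.0, 8.9, 18.9, 36.6, 21.6, 12.7, 7.5, 0.0 m³/s; ΣQ_DR = 106.2 m³/s.
V = ΣQ_DR · Δt = 106.2 × 7200 s = 7.646 × 10^5 m³.
Over A = 12 km², depth = V / A = 63.7 mm.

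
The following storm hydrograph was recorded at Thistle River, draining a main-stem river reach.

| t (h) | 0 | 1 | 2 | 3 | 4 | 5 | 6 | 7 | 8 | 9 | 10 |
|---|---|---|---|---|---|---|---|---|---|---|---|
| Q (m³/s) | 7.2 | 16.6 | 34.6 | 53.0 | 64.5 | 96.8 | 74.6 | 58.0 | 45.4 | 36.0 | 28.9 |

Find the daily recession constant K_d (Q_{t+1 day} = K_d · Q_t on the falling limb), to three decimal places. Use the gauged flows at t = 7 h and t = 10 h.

K_d ≈ 0.004

Between t = 7 h and t = 10 h the flow falls from 58.0 to 28.9 m³/s over 3×1 h = 3 h.
Per-interval ratio K = (28.9/58.0)^(1/3) = 0.7928; K_d = K^(24/1) = 0.004.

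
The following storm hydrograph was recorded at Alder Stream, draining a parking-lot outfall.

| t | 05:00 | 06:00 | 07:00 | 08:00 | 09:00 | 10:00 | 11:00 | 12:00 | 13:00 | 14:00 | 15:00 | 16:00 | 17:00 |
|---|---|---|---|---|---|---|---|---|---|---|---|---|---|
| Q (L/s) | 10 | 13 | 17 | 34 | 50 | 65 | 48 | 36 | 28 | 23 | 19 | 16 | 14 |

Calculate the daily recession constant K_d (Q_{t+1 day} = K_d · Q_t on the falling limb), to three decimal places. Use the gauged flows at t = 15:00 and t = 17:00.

K_d ≈ 0.026

Between t = 15:00 and t = 17:00 the flow falls from 19 to 14 L/s over 2×1 h = 2 h.
Per-interval ratio K = (14/19)^(1/2) = 0.8584; K_d = K^(24/1) = 0.026.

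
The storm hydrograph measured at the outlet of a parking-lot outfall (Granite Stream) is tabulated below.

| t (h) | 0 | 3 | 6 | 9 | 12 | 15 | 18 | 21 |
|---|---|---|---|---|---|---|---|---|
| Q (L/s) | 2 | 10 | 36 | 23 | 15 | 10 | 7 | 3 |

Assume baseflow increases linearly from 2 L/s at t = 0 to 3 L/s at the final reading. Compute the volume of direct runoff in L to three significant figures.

Direct-runoff ordinates (Q − Q_b): 0.00, 7.86, 33.71, 20.57, 12.43, 7.29, 4.14, 0.00 L/s.
ΣQ_DR = 86.00 L/s.
With Δt = 3 h = 10800 s, V = ΣQ_DR · Δt = 86.00 × 10800 = 9.29 × 10^5 L.

V ≈ 9.29 × 10^5 L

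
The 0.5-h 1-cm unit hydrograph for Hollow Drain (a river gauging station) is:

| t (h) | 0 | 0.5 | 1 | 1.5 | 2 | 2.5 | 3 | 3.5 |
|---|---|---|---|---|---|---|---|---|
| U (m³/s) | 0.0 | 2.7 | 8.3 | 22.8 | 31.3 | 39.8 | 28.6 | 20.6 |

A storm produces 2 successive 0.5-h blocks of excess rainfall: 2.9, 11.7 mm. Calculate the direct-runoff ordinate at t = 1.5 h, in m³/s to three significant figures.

By discrete convolution, Q_j = Σ (P_i / 10 mm) · U_{j−i}.
At t = 1.5 h (j=3): Q = (2.9/10)·22.8 + (11.7/10)·8.3 = 16.3 m³/s.

Q ≈ 16.3 m³/s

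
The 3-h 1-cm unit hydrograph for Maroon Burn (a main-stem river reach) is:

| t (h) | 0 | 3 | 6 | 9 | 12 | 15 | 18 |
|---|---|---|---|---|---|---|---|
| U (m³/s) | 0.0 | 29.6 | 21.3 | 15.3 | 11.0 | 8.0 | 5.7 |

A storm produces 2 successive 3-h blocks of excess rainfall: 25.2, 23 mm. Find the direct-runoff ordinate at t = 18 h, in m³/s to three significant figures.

Q ≈ 32.8 m³/s

By discrete convolution, Q_j = Σ (P_i / 10 mm) · U_{j−i}.
At t = 18 h (j=6): Q = (25.2/10)·5.7 + (23/10)·8.0 = 32.8 m³/s.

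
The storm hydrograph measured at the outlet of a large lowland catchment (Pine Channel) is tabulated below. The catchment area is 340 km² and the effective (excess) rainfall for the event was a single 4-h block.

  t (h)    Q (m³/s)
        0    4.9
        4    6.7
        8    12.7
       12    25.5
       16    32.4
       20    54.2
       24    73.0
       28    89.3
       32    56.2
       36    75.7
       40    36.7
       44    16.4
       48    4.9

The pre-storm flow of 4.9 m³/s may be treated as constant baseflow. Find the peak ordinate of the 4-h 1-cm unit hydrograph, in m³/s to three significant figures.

Direct runoff: 0.0, 1.8, 7.8, 20.6, 27.5, 49.3, 68.1, 84.4, 51.3, 70.8, 31.8, 11.5, 0.0 m³/s; ΣQ_DR = 424.9 m³/s, peak = 84.4 m³/s.
Runoff depth d = ΣQ_DR·Δt / A = 424.9 × 14400 / (340 km²) = 18.00 mm.
The 1-cm UH is the DRH scaled by (10 mm)/d, so U_p = 84.4 × 10/18.00 = 46.9 m³/s.

U_p ≈ 46.9 m³/s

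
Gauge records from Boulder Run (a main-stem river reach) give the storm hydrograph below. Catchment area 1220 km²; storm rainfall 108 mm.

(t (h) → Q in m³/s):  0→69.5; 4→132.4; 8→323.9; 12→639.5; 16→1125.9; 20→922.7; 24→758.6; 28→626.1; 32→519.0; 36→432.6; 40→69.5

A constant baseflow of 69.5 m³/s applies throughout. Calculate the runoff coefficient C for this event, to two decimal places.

ΣQ_DR = 4855 m³/s; V = ΣQ_DR·Δt = 6.991 × 10^7 m³.
Runoff depth d = V / A = 57.31 mm.
C = d / P = 57.31 / 108 = 0.53.

C ≈ 0.53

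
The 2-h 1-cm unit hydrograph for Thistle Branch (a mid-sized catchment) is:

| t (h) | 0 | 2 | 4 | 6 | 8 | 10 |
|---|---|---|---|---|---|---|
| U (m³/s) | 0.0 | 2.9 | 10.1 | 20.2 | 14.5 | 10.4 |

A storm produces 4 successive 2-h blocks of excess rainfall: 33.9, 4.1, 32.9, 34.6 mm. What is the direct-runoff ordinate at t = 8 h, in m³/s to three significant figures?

By discrete convolution, Q_j = Σ (P_i / 10 mm) · U_{j−i}.
At t = 8 h (j=4): Q = (33.9/10)·14.5 + (4.1/10)·20.2 + (32.9/10)·10.1 + (34.6/10)·2.9 = 101 m³/s.

Q ≈ 101 m³/s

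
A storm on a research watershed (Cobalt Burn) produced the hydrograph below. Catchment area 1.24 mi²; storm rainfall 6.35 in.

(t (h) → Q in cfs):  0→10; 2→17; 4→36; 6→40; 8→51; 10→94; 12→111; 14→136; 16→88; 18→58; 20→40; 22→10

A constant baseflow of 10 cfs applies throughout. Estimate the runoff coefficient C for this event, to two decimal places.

ΣQ_DR = 571.0 cfs; V = ΣQ_DR·Δt = 4.111 × 10^6 ft³.
Runoff depth d = V / A = 1.427 in.
C = d / P = 1.427 / 6.35 = 0.22.

C ≈ 0.22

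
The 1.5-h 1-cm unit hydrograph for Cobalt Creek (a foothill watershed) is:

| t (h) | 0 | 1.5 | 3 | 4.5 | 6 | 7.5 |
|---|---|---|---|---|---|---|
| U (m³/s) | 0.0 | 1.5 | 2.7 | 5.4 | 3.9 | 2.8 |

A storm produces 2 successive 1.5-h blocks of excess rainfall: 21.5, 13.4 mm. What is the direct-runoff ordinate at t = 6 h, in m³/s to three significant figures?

Q ≈ 15.6 m³/s

By discrete convolution, Q_j = Σ (P_i / 10 mm) · U_{j−i}.
At t = 6 h (j=4): Q = (21.5/10)·3.9 + (13.4/10)·5.4 = 15.6 m³/s.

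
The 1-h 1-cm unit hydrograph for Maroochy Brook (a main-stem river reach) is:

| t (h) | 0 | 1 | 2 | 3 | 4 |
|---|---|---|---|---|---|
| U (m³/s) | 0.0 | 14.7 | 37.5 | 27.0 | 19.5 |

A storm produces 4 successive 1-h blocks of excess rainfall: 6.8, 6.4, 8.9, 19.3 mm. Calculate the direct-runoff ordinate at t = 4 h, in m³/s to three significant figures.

By discrete convolution, Q_j = Σ (P_i / 10 mm) · U_{j−i}.
At t = 4 h (j=4): Q = (6.8/10)·19.5 + (6.4/10)·27.0 + (8.9/10)·37.5 + (19.3/10)·14.7 = 92.3 m³/s.

Q ≈ 92.3 m³/s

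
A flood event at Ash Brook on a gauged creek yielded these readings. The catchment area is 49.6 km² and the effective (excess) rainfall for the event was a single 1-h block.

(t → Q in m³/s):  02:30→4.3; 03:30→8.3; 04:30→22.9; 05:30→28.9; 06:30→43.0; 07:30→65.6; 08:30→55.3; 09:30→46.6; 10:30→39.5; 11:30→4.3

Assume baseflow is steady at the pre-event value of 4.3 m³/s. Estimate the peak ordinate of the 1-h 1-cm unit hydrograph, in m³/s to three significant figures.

Direct runoff: 0.0, 4.0, 18.6, 24.6, 38.7, 61.3, 51.0, 42.3, 35.2, 0.0 m³/s; ΣQ_DR = 275.7 m³/s, peak = 61.3 m³/s.
Runoff depth d = ΣQ_DR·Δt / A = 275.7 × 3600 / (49.6 km²) = 20.01 mm.
The 1-cm UH is the DRH scaled by (10 mm)/d, so U_p = 61.3 × 10/20.01 = 30.6 m³/s.

U_p ≈ 30.6 m³/s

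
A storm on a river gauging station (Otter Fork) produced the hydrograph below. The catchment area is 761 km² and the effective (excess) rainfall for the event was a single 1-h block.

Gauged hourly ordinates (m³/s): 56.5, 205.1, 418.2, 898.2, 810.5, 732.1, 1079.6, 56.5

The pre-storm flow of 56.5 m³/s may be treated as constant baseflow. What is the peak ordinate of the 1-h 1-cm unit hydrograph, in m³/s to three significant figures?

Direct runoff: 0.0, 148.6, 361.7, 841.7, 754.0, 675.6, 1023.1, 0.0 m³/s; ΣQ_DR = 3805 m³/s, peak = 1023.1 m³/s.
Runoff depth d = ΣQ_DR·Δt / A = 3805 × 3600 / (761 km²) = 18.00 mm.
The 1-cm UH is the DRH scaled by (10 mm)/d, so U_p = 1023.1 × 10/18.00 = 568 m³/s.

U_p ≈ 568 m³/s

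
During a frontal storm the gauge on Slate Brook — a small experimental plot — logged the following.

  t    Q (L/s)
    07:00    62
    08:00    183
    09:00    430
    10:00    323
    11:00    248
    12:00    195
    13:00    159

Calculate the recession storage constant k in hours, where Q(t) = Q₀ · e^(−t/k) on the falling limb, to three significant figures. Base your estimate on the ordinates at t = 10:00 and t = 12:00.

On the falling limb, Q drops from 323 to 195 L/s between t = 10:00 and t = 12:00 (Δt = 2 h).
k = −Δt / ln(Q₂/Q₁) = −2 / ln(195/323) = 3.96 h.

k ≈ 3.96 h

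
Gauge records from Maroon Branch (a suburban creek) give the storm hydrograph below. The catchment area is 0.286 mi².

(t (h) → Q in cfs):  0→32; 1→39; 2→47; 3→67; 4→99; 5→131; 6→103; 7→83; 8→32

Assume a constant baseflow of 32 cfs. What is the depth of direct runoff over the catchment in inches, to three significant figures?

Direct runoff: 0.0, 7.0, 15.0, 35.0, 67.0, 99.0, 71.0, 51.0, 0.0 cfs; ΣQ_DR = 345.0 cfs.
V = ΣQ_DR · Δt = 345.0 × 3600 s = 1.242 × 10^6 ft³.
Over A = 0.286 mi², depth = V / A = 1.87 in.

d ≈ 1.87 in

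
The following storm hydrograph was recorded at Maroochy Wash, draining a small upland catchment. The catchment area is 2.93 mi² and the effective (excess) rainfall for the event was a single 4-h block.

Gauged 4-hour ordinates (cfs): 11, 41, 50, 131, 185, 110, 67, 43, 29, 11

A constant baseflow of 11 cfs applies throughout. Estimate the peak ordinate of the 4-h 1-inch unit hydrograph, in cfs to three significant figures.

Direct runoff: 0.0, 30.0, 39.0, 120.0, 174.0, 99.0, 56.0, 32.0, 18.0, 0.0 cfs; ΣQ_DR = 568.0 cfs, peak = 174.0 cfs.
Runoff depth d = ΣQ_DR·Δt / A = 568.0 × 14400 / (2.93 mi²) = 1.202 in.
The 1-inch UH is the DRH scaled by (1 in)/d, so U_p = 174.0 × 1/1.202 = 145 cfs.

U_p ≈ 145 cfs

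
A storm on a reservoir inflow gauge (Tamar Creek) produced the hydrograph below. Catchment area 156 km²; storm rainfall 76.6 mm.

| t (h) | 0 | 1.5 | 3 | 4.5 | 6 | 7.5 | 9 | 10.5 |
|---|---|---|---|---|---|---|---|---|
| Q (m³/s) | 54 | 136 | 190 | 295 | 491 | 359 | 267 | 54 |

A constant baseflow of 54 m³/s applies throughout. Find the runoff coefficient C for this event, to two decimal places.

C ≈ 0.64

ΣQ_DR = 1414 m³/s; V = ΣQ_DR·Δt = 7.636 × 10^6 m³.
Runoff depth d = V / A = 48.95 mm.
C = d / P = 48.95 / 76.6 = 0.64.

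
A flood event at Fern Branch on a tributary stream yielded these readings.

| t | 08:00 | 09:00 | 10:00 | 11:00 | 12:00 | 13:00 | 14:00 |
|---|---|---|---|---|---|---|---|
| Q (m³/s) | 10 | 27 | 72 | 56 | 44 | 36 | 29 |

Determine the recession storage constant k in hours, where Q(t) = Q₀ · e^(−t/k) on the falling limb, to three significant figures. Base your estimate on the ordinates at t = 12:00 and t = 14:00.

On the falling limb, Q drops from 44 to 29 m³/s between t = 12:00 and t = 14:00 (Δt = 2 h).
k = −Δt / ln(Q₂/Q₁) = −2 / ln(29/44) = 4.80 h.

k ≈ 4.80 h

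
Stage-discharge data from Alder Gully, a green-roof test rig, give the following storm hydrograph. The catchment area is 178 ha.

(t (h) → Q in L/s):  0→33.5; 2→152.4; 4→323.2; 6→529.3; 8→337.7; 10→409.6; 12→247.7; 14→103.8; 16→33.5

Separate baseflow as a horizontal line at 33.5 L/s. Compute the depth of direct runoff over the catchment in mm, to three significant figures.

Direct runoff: 0.0, 118.9, 289.7, 495.8, 304.2, 376.1, 214.2, 70.3, 0.0 L/s; ΣQ_DR = 1869 L/s.
V = ΣQ_DR · Δt = 1869 × 7200 s = 1.346 × 10^7 L.
Over A = 178 ha, depth = V / A = 7.56 mm.

d ≈ 7.56 mm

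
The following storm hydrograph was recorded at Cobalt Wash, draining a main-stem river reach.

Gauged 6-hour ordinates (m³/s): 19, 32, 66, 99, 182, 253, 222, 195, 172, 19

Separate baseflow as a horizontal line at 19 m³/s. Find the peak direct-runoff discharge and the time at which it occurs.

Subtracting baseflow gives direct-runoff ordinates: 0.0, 13.0, 47.0, 80.0, 163.0, 234.0, 203.0, 176.0, 153.0, 0.0 m³/s.
The maximum is 234.0 m³/s, occurring at the reading for t = 30 h.

Q_p = 234.0 m³/s at t = 30 h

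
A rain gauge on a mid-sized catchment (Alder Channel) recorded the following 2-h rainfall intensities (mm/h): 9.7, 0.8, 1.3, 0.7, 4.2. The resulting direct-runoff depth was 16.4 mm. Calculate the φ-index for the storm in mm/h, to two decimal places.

φ ≈ 2.85 mm/h

Only the 2 blocks with intensity above φ contribute runoff: 9.7, 4.2 mm/h.
Σ(I−φ)·Δt = d  ⇒  (9.7+4.2 − 2φ)·2 = 16.4
φ = (13.90 − 16.4/2) / 2 = 2.85 mm/h.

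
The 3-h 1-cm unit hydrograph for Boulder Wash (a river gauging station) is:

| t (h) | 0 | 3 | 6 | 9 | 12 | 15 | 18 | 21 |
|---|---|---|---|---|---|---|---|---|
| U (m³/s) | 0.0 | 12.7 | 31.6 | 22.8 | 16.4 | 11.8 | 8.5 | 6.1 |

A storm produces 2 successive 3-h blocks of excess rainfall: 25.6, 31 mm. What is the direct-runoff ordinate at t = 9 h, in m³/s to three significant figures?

By discrete convolution, Q_j = Σ (P_i / 10 mm) · U_{j−i}.
At t = 9 h (j=3): Q = (25.6/10)·22.8 + (31/10)·31.6 = 156 m³/s.

Q ≈ 156 m³/s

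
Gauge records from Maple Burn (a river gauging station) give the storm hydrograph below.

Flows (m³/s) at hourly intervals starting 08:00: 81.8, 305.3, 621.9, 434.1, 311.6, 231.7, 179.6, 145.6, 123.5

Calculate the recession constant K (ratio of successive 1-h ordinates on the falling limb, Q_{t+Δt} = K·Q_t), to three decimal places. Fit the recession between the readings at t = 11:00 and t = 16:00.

Using the recession-limb readings at t = 11:00 and t = 16:00: Q falls from 434.1 to 123.5 m³/s over 5 intervals.
K = (Q₂/Q₁)^(1/5) = (123.5/434.1)^(1/5) = 0.778.

K ≈ 0.778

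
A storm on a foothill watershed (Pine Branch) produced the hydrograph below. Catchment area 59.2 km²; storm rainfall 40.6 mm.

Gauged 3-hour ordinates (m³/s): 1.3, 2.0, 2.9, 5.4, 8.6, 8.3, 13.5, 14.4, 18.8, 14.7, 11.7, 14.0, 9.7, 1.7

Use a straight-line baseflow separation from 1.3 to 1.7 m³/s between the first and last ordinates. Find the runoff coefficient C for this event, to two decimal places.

ΣQ_DR = 106.0 m³/s; V = ΣQ_DR·Δt = 1.145 × 10^6 m³.
Runoff depth d = V / A = 19.34 mm.
C = d / P = 19.34 / 40.6 = 0.48.

C ≈ 0.48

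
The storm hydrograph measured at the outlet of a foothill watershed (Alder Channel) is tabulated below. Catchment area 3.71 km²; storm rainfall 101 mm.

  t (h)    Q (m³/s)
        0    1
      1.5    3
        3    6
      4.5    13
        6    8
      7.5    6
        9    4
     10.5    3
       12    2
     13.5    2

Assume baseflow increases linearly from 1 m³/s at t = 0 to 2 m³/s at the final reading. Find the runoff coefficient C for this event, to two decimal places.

C ≈ 0.48

ΣQ_DR = 33.00 m³/s; V = ΣQ_DR·Δt = 1.782 × 10^5 m³.
Runoff depth d = V / A = 48.03 mm.
C = d / P = 48.03 / 101 = 0.48.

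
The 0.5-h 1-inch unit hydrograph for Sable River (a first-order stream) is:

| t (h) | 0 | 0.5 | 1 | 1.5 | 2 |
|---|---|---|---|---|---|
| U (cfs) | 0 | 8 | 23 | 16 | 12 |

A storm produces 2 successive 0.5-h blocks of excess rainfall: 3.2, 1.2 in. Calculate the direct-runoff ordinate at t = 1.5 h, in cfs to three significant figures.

By discrete convolution, Q_j = Σ (P_i / 1 in) · U_{j−i}.
At t = 1.5 h (j=3): Q = (3.2/1)·16 + (1.2/1)·23 = 78.8 cfs.

Q ≈ 78.8 cfs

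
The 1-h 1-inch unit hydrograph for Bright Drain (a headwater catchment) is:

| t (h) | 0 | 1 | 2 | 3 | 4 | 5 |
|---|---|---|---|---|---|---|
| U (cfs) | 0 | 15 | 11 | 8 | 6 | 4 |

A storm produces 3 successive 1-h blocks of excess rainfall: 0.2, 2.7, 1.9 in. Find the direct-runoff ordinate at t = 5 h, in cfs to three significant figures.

By discrete convolution, Q_j = Σ (P_i / 1 in) · U_{j−i}.
At t = 5 h (j=5): Q = (0.2/1)·4 + (2.7/1)·6 + (1.9/1)·8 = 32.2 cfs.

Q ≈ 32.2 cfs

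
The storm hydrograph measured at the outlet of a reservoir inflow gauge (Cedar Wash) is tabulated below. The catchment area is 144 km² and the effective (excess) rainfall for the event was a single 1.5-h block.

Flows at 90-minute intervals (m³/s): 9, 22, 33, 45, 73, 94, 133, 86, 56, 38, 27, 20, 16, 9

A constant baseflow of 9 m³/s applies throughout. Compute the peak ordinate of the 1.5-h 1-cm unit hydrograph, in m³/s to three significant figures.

Direct runoff: 0.0, 13.0, 24.0, 36.0, 64.0, 85.0, 124.0, 77.0, 47.0, 29.0, 18.0, 11.0, 7.0, 0.0 m³/s; ΣQ_DR = 535.0 m³/s, peak = 124.0 m³/s.
Runoff depth d = ΣQ_DR·Δt / A = 535.0 × 5400 / (144 km²) = 20.06 mm.
The 1-cm UH is the DRH scaled by (10 mm)/d, so U_p = 124.0 × 10/20.06 = 61.8 m³/s.

U_p ≈ 61.8 m³/s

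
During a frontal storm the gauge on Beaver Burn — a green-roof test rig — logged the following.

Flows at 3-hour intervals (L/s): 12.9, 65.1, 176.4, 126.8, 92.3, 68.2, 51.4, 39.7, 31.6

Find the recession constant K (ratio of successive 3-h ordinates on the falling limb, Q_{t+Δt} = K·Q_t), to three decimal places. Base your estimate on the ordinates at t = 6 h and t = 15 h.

K ≈ 0.728

Using the recession-limb readings at t = 6 h and t = 15 h: Q falls from 176.4 to 68.2 L/s over 3 intervals.
K = (Q₂/Q₁)^(1/3) = (68.2/176.4)^(1/3) = 0.728.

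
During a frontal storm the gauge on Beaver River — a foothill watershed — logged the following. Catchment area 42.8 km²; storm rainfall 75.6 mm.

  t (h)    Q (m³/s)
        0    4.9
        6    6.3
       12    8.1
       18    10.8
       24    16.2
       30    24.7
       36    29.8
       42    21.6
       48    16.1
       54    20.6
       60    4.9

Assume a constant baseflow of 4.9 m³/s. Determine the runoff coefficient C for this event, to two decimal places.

ΣQ_DR = 110.1 m³/s; V = ΣQ_DR·Δt = 2.378 × 10^6 m³.
Runoff depth d = V / A = 55.56 mm.
C = d / P = 55.56 / 75.6 = 0.73.

C ≈ 0.73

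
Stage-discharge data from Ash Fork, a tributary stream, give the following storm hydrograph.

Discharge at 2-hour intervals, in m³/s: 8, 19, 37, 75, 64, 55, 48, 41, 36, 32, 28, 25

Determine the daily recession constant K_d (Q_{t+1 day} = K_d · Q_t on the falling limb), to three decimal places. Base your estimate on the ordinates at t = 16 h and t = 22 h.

Between t = 16 h and t = 22 h the flow falls from 36 to 25 m³/s over 3×2 h = 6 h.
Per-interval ratio K = (25/36)^(1/3) = 0.8855; K_d = K^(24/2) = 0.233.

K_d ≈ 0.233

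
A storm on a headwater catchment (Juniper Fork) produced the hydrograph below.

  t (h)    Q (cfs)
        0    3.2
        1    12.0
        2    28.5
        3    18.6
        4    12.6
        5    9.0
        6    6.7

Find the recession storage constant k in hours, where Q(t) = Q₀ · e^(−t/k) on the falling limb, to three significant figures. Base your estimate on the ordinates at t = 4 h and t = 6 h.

On the falling limb, Q drops from 12.6 to 6.7 cfs between t = 4 h and t = 6 h (Δt = 2 h).
k = −Δt / ln(Q₂/Q₁) = −2 / ln(6.7/12.6) = 3.17 h.

k ≈ 3.17 h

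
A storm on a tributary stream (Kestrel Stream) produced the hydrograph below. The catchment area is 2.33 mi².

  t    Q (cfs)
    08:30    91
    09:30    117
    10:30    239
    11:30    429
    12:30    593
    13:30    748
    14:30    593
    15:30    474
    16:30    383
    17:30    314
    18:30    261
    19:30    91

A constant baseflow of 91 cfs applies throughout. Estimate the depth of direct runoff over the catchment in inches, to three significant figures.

Direct runoff: 0.0, 26.0, 148.0, 338.0, 502.0, 657.0, 502.0, 383.0, 292.0, 223.0, 170.0, 0.0 cfs; ΣQ_DR = 3241 cfs.
V = ΣQ_DR · Δt = 3241 × 3600 s = 1.167 × 10^7 ft³.
Over A = 2.33 mi², depth = V / A = 2.16 in.

d ≈ 2.16 in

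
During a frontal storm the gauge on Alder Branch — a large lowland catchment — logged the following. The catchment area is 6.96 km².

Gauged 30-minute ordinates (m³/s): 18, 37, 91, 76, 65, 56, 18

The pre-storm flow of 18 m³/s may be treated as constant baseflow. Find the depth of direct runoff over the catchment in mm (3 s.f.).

d ≈ 60.8 mm

Direct runoff: 0.0, 19.0, 73.0, 58.0, 47.0, 38.0, 0.0 m³/s; ΣQ_DR = 235.0 m³/s.
V = ΣQ_DR · Δt = 235.0 × 1800 s = 4.230 × 10^5 m³.
Over A = 6.96 km², depth = V / A = 60.8 mm.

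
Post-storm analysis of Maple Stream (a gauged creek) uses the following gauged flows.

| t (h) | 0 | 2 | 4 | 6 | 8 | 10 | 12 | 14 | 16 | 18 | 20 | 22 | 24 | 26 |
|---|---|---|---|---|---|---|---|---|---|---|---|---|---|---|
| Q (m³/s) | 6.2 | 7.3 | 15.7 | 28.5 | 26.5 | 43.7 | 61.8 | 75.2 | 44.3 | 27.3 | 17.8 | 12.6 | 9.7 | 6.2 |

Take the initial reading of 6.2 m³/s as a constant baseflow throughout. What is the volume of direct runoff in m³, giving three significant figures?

V ≈ 2.13 × 10^6 m³

Direct-runoff ordinates (Q − Q_b): 0.0, 1.1, 9.5, 22.3, 20.3, 37.5, 55.6, 69.0, 38.1, 21.1, 11.6, 6.4, 3.5, 0.0 m³/s.
ΣQ_DR = 296.0 m³/s.
With Δt = 2 h = 7200 s, V = ΣQ_DR · Δt = 296.0 × 7200 = 2.13 × 10^6 m³.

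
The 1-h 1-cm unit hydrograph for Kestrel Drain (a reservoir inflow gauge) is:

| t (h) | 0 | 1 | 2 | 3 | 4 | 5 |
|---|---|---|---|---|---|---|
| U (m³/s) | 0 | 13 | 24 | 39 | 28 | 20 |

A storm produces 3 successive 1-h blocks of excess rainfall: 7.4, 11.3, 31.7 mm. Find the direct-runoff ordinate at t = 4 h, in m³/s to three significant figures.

Q ≈ 141 m³/s

By discrete convolution, Q_j = Σ (P_i / 10 mm) · U_{j−i}.
At t = 4 h (j=4): Q = (7.4/10)·28 + (11.3/10)·39 + (31.7/10)·24 = 141 m³/s.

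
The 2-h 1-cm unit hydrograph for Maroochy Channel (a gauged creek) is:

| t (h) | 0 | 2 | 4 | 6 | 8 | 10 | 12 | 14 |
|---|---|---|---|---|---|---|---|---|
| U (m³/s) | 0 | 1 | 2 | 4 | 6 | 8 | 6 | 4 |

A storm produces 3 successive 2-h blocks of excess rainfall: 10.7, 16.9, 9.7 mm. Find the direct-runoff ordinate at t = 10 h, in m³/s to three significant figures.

Q ≈ 22.6 m³/s

By discrete convolution, Q_j = Σ (P_i / 10 mm) · U_{j−i}.
At t = 10 h (j=5): Q = (10.7/10)·8 + (16.9/10)·6 + (9.7/10)·4 = 22.6 m³/s.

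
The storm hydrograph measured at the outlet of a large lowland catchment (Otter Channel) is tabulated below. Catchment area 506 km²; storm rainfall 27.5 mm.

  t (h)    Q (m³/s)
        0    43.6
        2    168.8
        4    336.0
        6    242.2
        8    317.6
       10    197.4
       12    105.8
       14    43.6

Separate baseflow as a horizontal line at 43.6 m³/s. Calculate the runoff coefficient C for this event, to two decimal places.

C ≈ 0.57

ΣQ_DR = 1106 m³/s; V = ΣQ_DR·Δt = 7.965 × 10^6 m³.
Runoff depth d = V / A = 15.74 mm.
C = d / P = 15.74 / 27.5 = 0.57.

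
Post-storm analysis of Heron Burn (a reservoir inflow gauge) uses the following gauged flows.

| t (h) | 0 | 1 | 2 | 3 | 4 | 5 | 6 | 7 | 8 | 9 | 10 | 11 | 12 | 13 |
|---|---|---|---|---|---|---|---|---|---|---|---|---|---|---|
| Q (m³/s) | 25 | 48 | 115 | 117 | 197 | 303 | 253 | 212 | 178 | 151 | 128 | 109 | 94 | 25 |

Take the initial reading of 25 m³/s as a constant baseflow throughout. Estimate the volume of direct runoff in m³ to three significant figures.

V ≈ 5.78 × 10^6 m³

Direct-runoff ordinates (Q − Q_b): 0.0, 23.0, 90.0, 92.0, 172.0, 278.0, 228.0, 187.0, 153.0, 126.0, 103.0, 84.0, 69.0, 0.0 m³/s.
ΣQ_DR = 1605 m³/s.
With Δt = 1 h = 3600 s, V = ΣQ_DR · Δt = 1605 × 3600 = 5.78 × 10^6 m³.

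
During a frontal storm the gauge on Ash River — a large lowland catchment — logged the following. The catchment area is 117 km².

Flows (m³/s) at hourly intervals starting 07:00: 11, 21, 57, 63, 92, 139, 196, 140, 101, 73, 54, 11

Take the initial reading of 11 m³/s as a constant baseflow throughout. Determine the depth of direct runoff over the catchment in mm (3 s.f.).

Direct runoff: 0.0, 10.0, 46.0, 52.0, 81.0, 128.0, 185.0, 129.0, 90.0, 62.0, 43.0, 0.0 m³/s; ΣQ_DR = 826.0 m³/s.
V = ΣQ_DR · Δt = 826.0 × 3600 s = 2.974 × 10^6 m³.
Over A = 117 km², depth = V / A = 25.4 mm.

d ≈ 25.4 mm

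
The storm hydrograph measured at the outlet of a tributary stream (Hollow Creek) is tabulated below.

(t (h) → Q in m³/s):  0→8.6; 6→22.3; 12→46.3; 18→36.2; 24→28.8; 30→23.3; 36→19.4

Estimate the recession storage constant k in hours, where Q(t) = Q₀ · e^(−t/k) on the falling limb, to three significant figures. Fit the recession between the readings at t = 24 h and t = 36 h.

k ≈ 30.4 h

On the falling limb, Q drops from 28.8 to 19.4 m³/s between t = 24 h and t = 36 h (Δt = 12 h).
k = −Δt / ln(Q₂/Q₁) = −12 / ln(19.4/28.8) = 30.4 h.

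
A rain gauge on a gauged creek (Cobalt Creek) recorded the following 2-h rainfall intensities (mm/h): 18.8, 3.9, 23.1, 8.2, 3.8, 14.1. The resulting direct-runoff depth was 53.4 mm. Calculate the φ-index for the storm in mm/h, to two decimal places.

φ ≈ 9.77 mm/h

Only the 3 blocks with intensity above φ contribute runoff: 18.8, 23.1, 14.1 mm/h.
Σ(I−φ)·Δt = d  ⇒  (18.8+23.1+14.1 − 3φ)·2 = 53.4
φ = (56.00 − 53.4/2) / 3 = 9.77 mm/h.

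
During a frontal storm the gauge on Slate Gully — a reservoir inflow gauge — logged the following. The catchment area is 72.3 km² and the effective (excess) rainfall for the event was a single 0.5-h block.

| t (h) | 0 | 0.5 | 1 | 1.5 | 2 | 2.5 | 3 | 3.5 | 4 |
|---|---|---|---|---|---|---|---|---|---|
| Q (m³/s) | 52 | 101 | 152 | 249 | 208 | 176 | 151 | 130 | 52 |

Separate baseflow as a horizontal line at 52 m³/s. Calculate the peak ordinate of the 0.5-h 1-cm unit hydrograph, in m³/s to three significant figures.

U_p ≈ 98.5 m³/s

Direct runoff: 0.0, 49.0, 100.0, 197.0, 156.0, 124.0, 99.0, 78.0, 0.0 m³/s; ΣQ_DR = 803.0 m³/s, peak = 197.0 m³/s.
Runoff depth d = ΣQ_DR·Δt / A = 803.0 × 1800 / (72.3 km²) = 19.99 mm.
The 1-cm UH is the DRH scaled by (10 mm)/d, so U_p = 197.0 × 10/19.99 = 98.5 m³/s.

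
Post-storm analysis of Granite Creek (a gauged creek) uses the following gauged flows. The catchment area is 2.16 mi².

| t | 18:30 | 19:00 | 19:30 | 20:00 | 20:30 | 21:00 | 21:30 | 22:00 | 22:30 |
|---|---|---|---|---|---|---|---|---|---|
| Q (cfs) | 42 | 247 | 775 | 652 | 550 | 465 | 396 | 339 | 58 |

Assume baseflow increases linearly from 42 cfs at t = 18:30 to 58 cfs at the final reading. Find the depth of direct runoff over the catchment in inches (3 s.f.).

Direct runoff: 0.00, 203.00, 729.00, 604.00, 500.00, 413.00, 342.00, 283.00, 0.00 cfs; ΣQ_DR = 3074 cfs.
V = ΣQ_DR · Δt = 3074 × 1800 s = 5.533 × 10^6 ft³.
Over A = 2.16 mi², depth = V / A = 1.10 in.

d ≈ 1.10 in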